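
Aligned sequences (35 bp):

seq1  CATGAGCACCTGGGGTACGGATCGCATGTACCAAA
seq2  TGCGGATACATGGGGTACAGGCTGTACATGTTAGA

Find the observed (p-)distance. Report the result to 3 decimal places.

The sequences differ at 18 of 35 positions.
p = 18/35 = 0.514285… ≈ 0.514 (to 3 d.p.).

0.514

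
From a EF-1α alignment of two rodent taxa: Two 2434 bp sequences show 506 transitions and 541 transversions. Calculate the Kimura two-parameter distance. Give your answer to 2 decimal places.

0.66

P = 506/2434 ≈ 0.207888 and Q = 541/2434 ≈ 0.222268.
Under the Kimura two-parameter model, d = −½ ln(1 − 2P − Q) − ¼ ln(1 − 2Q).
1 − 2P − Q = 0.361956, giving −½ ln(0.361956) = 0.508116.
1 − 2Q = 0.555464, giving −¼ ln(0.555464) = 0.146988.
d = 0.508116 + 0.146988 = 0.655104.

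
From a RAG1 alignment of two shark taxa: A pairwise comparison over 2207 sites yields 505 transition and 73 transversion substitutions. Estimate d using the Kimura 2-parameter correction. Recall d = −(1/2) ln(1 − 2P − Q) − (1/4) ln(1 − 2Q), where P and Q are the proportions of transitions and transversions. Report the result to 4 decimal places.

0.3545

P = 505/2207 ≈ 0.228817 and Q = 73/2207 ≈ 0.033077.
Under the Kimura two-parameter model, d = −½ ln(1 − 2P − Q) − ¼ ln(1 − 2Q).
1 − 2P − Q = 0.509289, giving −½ ln(0.509289) = 0.337370.
1 − 2Q = 0.933846, giving −¼ ln(0.933846) = 0.017111.
d = 0.337370 + 0.017111 = 0.354481.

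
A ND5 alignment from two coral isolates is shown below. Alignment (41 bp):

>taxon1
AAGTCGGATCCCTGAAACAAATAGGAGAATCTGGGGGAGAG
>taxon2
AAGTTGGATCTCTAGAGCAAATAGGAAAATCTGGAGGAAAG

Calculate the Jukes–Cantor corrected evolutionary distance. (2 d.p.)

The sequences differ at 8 of 41 sites (5, 11, 14, 15, 17, 27, 35, 39), so p = 8/41 ≈ 0.195122.
d = −(3/4) ln(1 − 4p/3) = −0.75 ln(1 − 0.260163) = −0.75 ln(0.739837)
  = −0.75 × (-0.301325) = 0.225994 substitutions/site.

0.23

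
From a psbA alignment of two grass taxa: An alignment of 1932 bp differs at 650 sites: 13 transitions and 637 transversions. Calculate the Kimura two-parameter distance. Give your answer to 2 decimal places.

0.48

P = 13/1932 ≈ 0.006729 and Q = 637/1932 ≈ 0.32971.
Under the Kimura two-parameter model, d = −½ ln(1 − 2P − Q) − ¼ ln(1 − 2Q).
1 − 2P − Q = 0.656832, giving −½ ln(0.656832) = 0.210164.
1 − 2Q = 0.34058, giving −¼ ln(0.34058) = 0.269276.
d = 0.210164 + 0.269276 = 0.479440.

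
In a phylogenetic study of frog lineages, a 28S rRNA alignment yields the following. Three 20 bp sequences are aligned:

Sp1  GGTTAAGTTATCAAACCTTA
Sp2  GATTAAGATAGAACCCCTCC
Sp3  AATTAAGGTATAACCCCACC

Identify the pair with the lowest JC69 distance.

Sp2 and Sp3

Sp1–Sp2: 8/20 differ, p = 0.400, d = 0.572.
Sp1–Sp3: 9/20 differ, p = 0.450, d = 0.687.
Sp2–Sp3: 4/20 differ, p = 0.200, d = 0.233.
The smallest distance is between Sp2 and Sp3.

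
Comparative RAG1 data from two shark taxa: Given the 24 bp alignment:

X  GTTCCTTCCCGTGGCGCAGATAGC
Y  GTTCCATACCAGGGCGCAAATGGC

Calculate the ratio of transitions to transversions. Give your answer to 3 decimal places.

Transitions are A↔G and C↔T; transversions are all other mismatches.
Transitions: 3. Transversions: 3.
R = 3/3 = 1.000.

1.000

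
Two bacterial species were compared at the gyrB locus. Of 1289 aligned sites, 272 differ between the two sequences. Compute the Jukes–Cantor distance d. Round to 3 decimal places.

0.248

p = 272/1289 ≈ 0.211016.
d = −(3/4) ln(1 − 4p/3) = −0.75 ln(1 − 0.281355) = −0.75 ln(0.718645)
  = −0.75 × (-0.330388) = 0.247791 substitutions/site.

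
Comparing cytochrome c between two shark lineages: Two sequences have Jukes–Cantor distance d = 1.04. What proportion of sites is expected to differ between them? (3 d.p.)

p = (3/4)(1 − e^(−4d/3)) = 0.75 × (1 − e^(-1.386667)) = 0.75 × (1 − 0.249907) = 0.562570.

0.563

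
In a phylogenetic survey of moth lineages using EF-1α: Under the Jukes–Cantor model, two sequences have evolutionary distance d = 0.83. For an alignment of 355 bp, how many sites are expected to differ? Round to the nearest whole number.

178

Invert JC69: p = (3/4)(1 − e^(−4d/3)) = 0.75 × (1 − e^(-1.106667)) = 0.75 × (1 − 0.330659) = 0.502006.
Expected differing sites = pL ≈ 0.502006 × 355 = 178.21213 ≈ 178.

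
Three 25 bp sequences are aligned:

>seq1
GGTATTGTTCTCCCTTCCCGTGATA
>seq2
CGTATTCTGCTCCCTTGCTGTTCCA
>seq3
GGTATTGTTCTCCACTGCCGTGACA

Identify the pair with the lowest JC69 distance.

seq1–seq2: 8/25 differ, p = 0.320, d = 0.417.
seq1–seq3: 4/25 differ, p = 0.160, d = 0.180.
seq2–seq3: 8/25 differ, p = 0.320, d = 0.417.
The smallest distance is between seq1 and seq3.

seq1 and seq3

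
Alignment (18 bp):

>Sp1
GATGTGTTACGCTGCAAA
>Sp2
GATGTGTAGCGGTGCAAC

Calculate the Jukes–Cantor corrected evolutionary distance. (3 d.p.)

0.264

The sequences differ at 4 of 18 sites (8, 9, 12, 18), so p = 4/18 ≈ 0.222222.
d = −(3/4) ln(1 − 4p/3) = −0.75 ln(1 − 0.296296) = −0.75 ln(0.703704)
  = −0.75 × (-0.351397) = 0.263548 substitutions/site.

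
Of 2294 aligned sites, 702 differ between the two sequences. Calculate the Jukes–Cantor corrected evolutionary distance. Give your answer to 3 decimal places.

0.393

p = 702/2294 ≈ 0.306016.
d = −(3/4) ln(1 − 4p/3) = −0.75 ln(1 − 0.408021) = −0.75 ln(0.591979)
  = −0.75 × (-0.524284) = 0.393213 substitutions/site.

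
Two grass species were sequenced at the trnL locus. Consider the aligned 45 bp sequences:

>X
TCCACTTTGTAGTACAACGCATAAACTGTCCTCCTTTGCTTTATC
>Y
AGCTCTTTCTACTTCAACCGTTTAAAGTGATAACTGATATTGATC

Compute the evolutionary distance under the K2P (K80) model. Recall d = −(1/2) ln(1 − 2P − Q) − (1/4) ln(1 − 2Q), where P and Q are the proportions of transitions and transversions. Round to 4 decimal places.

1.3327

Of 45 sites, 1 differences are transitions and 22 are transversions, so P = 1/45 ≈ 0.022222 and Q = 22/45 ≈ 0.488889.
Under the Kimura two-parameter model, d = −½ ln(1 − 2P − Q) − ¼ ln(1 − 2Q).
1 − 2P − Q = 0.466667, giving −½ ln(0.466667) = 0.381070.
1 − 2Q = 0.022222, giving −¼ ln(0.022222) = 0.951668.
d = 0.381070 + 0.951668 = 1.332738.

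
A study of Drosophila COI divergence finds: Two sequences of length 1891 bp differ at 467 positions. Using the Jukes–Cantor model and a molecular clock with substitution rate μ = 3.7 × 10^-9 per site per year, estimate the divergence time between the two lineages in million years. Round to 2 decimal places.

40.48

p = 467/1891 ≈ 0.246959.
d = −(3/4) ln(1 − 4p/3) = −0.75 ln(1 − 0.329279) = −0.75 ln(0.670721)
  = −0.75 × (-0.399402) = 0.299552 substitutions/site.
Under a molecular clock d = 2μt, so t = d/(2μ) = 0.299552 / (2 × 3.7 × 10^-9) = 40.48 million years.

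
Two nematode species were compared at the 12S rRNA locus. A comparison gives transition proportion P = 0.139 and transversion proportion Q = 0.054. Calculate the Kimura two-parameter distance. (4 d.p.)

0.2303

Under the Kimura two-parameter model, d = −½ ln(1 − 2P − Q) − ¼ ln(1 − 2Q).
1 − 2P − Q = 0.668, giving −½ ln(0.668) = 0.201734.
1 − 2Q = 0.892, giving −¼ ln(0.892) = 0.028572.
d = 0.201734 + 0.028572 = 0.230306.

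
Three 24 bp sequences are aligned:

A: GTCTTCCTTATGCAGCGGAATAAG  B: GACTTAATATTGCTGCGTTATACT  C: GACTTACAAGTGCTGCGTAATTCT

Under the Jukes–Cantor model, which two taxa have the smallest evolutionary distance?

A–B: 10/24 differ, p = 0.417, d = 0.608.
A–C: 10/24 differ, p = 0.417, d = 0.608.
B–C: 5/24 differ, p = 0.208, d = 0.244.
The smallest distance is between B and C.

B and C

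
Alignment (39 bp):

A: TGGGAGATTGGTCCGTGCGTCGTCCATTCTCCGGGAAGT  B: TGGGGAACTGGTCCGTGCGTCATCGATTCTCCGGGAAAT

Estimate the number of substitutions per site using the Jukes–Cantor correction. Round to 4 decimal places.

0.1722

The sequences differ at 6 of 39 sites (5, 6, 8, 22, 25, 38), so p = 6/39 ≈ 0.153846.
d = −(3/4) ln(1 − 4p/3) = −0.75 ln(1 − 0.205128) = −0.75 ln(0.794872)
  = −0.75 × (-0.229574) = 0.172181 substitutions/site.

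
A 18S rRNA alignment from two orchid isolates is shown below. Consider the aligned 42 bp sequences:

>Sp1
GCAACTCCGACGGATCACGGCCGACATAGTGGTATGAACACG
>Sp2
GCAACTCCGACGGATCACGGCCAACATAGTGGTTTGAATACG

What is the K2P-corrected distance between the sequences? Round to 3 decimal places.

0.076

Of 42 sites, 2 differences are transitions and 1 are transversions, so P = 2/42 ≈ 0.047619 and Q = 1/42 ≈ 0.02381.
Under the Kimura two-parameter model, d = −½ ln(1 − 2P − Q) − ¼ ln(1 − 2Q).
1 − 2P − Q = 0.880952, giving −½ ln(0.880952) = 0.063376.
1 − 2Q = 0.95238, giving −¼ ln(0.95238) = 0.012198.
d = 0.063376 + 0.012198 = 0.075574.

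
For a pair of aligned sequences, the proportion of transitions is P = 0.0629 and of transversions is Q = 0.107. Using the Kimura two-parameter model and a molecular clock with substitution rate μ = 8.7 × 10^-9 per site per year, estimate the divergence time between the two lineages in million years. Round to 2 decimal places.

Under the Kimura two-parameter model, d = −½ ln(1 − 2P − Q) − ¼ ln(1 − 2Q).
1 − 2P − Q = 0.7672, giving −½ ln(0.7672) = 0.132504.
1 − 2Q = 0.786, giving −¼ ln(0.786) = 0.060200.
d = 0.132504 + 0.060200 = 0.192704.
Under a molecular clock d = 2μt, so t = d/(2μ) = 0.192704 / (2 × 8.7 × 10^-9) = 11.07 million years.

11.07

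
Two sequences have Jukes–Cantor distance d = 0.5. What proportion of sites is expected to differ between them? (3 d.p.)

p = (3/4)(1 − e^(−4d/3)) = 0.75 × (1 − e^(-0.666667)) = 0.75 × (1 − 0.513417) = 0.364937.

0.365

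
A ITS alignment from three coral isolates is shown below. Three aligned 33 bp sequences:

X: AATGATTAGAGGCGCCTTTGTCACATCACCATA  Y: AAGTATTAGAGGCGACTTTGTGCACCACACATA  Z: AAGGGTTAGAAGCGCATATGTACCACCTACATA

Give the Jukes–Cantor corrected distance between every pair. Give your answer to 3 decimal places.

d(X,Y) = 0.441, d(X,Z) = 0.388, d(Y,Z) = 0.441

X–Y: 11/33 sites differ → p ≈ 0.333333, d = −0.75 ln(1 − 0.444444) = 0.440839 ≈ 0.441.
X–Z: 10/33 sites differ → p ≈ 0.30303, d = −0.75 ln(1 − 0.40404) = 0.388186 ≈ 0.388.
Y–Z: 11/33 sites differ → p ≈ 0.333333, d = −0.75 ln(1 − 0.444444) = 0.440839 ≈ 0.441.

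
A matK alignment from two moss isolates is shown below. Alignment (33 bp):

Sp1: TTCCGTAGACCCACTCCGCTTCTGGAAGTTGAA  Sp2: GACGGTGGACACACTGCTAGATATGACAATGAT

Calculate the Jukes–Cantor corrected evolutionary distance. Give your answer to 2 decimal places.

0.87

The sequences differ at 17 of 33 sites, so p = 17/33 ≈ 0.515152.
d = −(3/4) ln(1 − 4p/3) = −0.75 ln(1 − 0.686869) = −0.75 ln(0.313131)
  = −0.75 × (-1.161134) = 0.870851 substitutions/site.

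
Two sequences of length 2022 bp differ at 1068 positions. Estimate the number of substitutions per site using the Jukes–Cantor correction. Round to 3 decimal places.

p = 1068/2022 ≈ 0.52819.
d = −(3/4) ln(1 − 4p/3) = −0.75 ln(1 − 0.704253) = −0.75 ln(0.295747)
  = −0.75 × (-1.218251) = 0.913688 substitutions/site.

0.914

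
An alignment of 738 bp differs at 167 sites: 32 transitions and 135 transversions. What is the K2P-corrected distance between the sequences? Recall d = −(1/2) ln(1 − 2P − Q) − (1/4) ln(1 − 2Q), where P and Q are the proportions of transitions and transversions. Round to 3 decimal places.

P = 32/738 ≈ 0.04336 and Q = 135/738 ≈ 0.182927.
Under the Kimura two-parameter model, d = −½ ln(1 − 2P − Q) − ¼ ln(1 − 2Q).
1 − 2P − Q = 0.730353, giving −½ ln(0.730353) = 0.157114.
1 − 2Q = 0.634146, giving −¼ ln(0.634146) = 0.113869.
d = 0.157114 + 0.113869 = 0.270983.

0.271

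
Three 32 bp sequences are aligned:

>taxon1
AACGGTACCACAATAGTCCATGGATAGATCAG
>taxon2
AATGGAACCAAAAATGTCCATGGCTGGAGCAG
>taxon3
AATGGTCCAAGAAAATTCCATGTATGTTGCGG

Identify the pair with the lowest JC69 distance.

taxon1 and taxon2

taxon1–taxon2: 8/32 differ, p = 0.250, d = 0.304.
taxon1–taxon3: 12/32 differ, p = 0.375, d = 0.520.
taxon2–taxon3: 11/32 differ, p = 0.344, d = 0.460.
The smallest distance is between taxon1 and taxon2.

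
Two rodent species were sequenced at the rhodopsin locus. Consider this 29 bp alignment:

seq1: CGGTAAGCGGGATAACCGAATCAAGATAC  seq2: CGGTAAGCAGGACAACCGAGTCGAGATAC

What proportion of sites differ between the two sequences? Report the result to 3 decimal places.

0.138

The sequences differ at 4 of 29 positions (sites 9, 13, 20, 23).
p = 4/29 = 0.137931… ≈ 0.138 (to 3 d.p.).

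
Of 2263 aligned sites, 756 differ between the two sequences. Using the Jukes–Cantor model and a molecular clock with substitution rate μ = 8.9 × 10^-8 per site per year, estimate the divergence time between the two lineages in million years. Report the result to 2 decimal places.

p = 756/2263 ≈ 0.33407.
d = −(3/4) ln(1 − 4p/3) = −0.75 ln(1 − 0.445427) = −0.75 ln(0.554573)
  = −0.75 × (-0.589557) = 0.442168 substitutions/site.
Under a molecular clock d = 2μt, so t = d/(2μ) = 0.442168 / (2 × 8.9 × 10^-8) = 2.48 million years.

2.48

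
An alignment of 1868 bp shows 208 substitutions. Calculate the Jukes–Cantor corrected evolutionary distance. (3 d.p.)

0.121

p = 208/1868 ≈ 0.111349.
d = −(3/4) ln(1 − 4p/3) = −0.75 ln(1 − 0.148465) = −0.75 ln(0.851535)
  = −0.75 × (-0.160715) = 0.120536 substitutions/site.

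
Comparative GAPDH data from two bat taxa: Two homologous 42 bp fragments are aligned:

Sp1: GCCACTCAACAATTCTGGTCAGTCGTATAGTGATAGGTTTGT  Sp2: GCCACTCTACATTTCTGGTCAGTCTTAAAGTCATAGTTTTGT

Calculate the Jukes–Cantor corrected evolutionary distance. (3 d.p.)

The sequences differ at 6 of 42 sites (8, 12, 25, 28, 32, 37), so p = 6/42 ≈ 0.142857.
d = −(3/4) ln(1 − 4p/3) = −0.75 ln(1 − 0.190476) = −0.75 ln(0.809524)
  = −0.75 × (-0.211309) = 0.158482 substitutions/site.

0.158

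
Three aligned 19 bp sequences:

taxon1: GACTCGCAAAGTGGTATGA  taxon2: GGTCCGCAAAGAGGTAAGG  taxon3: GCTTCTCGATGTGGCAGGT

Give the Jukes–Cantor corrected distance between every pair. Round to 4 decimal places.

taxon1–taxon2: 6/19 sites differ → p ≈ 0.315789, d = −0.75 ln(1 − 0.421052) = 0.409907 ≈ 0.4099.
taxon1–taxon3: 8/19 sites differ → p ≈ 0.421053, d = −0.75 ln(1 − 0.561404) = 0.618132 ≈ 0.6181.
taxon2–taxon3: 9/19 sites differ → p ≈ 0.473684, d = −0.75 ln(1 − 0.631579) = 0.748897 ≈ 0.7489.

d(taxon1,taxon2) = 0.4099, d(taxon1,taxon3) = 0.6181, d(taxon2,taxon3) = 0.7489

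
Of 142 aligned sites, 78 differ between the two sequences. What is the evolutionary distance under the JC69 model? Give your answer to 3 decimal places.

0.989

p = 78/142 ≈ 0.549296.
d = −(3/4) ln(1 − 4p/3) = −0.75 ln(1 − 0.732395) = −0.75 ln(0.267605)
  = −0.75 × (-1.318243) = 0.988682 substitutions/site.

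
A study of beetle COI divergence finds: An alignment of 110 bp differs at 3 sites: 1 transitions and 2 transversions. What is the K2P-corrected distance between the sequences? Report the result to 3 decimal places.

0.028

P = 1/110 ≈ 0.009091 and Q = 2/110 ≈ 0.018182.
Under the Kimura two-parameter model, d = −½ ln(1 − 2P − Q) − ¼ ln(1 − 2Q).
1 − 2P − Q = 0.963636, giving −½ ln(0.963636) = 0.018521.
1 − 2Q = 0.963636, giving −¼ ln(0.963636) = 0.009260.
d = 0.018521 + 0.009260 = 0.027781.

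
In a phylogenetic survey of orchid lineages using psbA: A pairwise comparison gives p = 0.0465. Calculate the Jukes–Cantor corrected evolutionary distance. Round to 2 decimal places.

0.05

d = −(3/4) ln(1 − 4p/3) = −0.75 ln(1 − 0.062) = −0.75 ln(0.938)
  = −0.75 × (-0.064005) = 0.048004 substitutions/site.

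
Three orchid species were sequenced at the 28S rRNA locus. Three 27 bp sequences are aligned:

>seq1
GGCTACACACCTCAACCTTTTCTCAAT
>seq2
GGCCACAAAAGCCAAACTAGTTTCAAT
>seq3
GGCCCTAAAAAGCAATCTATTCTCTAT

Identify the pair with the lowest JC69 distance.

seq1–seq2: 9/27 differ, p = 0.333, d = 0.441.
seq1–seq3: 10/27 differ, p = 0.370, d = 0.511.
seq2–seq3: 8/27 differ, p = 0.296, d = 0.377.
The smallest distance is between seq2 and seq3.

seq2 and seq3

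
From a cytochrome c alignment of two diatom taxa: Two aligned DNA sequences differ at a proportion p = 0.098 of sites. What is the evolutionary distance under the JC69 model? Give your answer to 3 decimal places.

0.105

d = −(3/4) ln(1 − 4p/3) = −0.75 ln(1 − 0.130667) = −0.75 ln(0.869333)
  = −0.75 × (-0.140029) = 0.105022 substitutions/site.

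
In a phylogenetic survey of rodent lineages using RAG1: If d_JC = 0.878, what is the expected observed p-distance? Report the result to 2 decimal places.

0.52

p = (3/4)(1 − e^(−4d/3)) = 0.75 × (1 − e^(-1.170667)) = 0.75 × (1 − 0.310160) = 0.517380.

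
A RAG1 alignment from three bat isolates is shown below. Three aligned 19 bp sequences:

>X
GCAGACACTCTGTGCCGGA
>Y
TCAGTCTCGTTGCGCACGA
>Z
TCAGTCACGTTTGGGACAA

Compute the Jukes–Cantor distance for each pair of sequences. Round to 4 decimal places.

X–Y: 8/19 sites differ → p ≈ 0.421053, d = −0.75 ln(1 − 0.561404) = 0.618132 ≈ 0.6181.
X–Z: 10/19 sites differ → p ≈ 0.526316, d = −0.75 ln(1 − 0.701755) = 0.907380 ≈ 0.9074.
Y–Z: 5/19 sites differ → p ≈ 0.263158, d = −0.75 ln(1 − 0.350877) = 0.324100 ≈ 0.3241.

d(X,Y) = 0.6181, d(X,Z) = 0.9074, d(Y,Z) = 0.3241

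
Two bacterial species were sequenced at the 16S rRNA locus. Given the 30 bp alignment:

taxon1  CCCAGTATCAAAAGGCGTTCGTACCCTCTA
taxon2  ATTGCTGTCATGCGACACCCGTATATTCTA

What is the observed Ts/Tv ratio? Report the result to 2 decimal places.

Transitions are A↔G and C↔T; transversions are all other mismatches.
Transitions: 11. Transversions: 5.
R = 11/5 = 2.20.

2.20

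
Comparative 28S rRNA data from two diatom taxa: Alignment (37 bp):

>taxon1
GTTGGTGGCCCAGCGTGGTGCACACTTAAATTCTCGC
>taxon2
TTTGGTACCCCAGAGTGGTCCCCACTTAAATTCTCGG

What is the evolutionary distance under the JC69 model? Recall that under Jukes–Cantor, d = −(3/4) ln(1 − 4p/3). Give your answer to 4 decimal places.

0.2180

The sequences differ at 7 of 37 sites (1, 7, 8, 14, 20, 22, 37), so p = 7/37 ≈ 0.189189.
d = −(3/4) ln(1 − 4p/3) = −0.75 ln(1 − 0.252252) = −0.75 ln(0.747748)
  = −0.75 × (-0.290689) = 0.218017 substitutions/site.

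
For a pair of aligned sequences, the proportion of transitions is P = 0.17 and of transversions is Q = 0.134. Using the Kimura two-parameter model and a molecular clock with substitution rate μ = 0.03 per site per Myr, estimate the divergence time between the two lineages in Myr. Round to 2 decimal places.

6.65

Under the Kimura two-parameter model, d = −½ ln(1 − 2P − Q) − ¼ ln(1 − 2Q).
1 − 2P − Q = 0.526, giving −½ ln(0.526) = 0.321227.
1 − 2Q = 0.732, giving −¼ ln(0.732) = 0.077994.
d = 0.321227 + 0.077994 = 0.399221.
Under a molecular clock d = 2μt, so t = d/(2μ) = 0.399221 / (2 × 0.03) = 6.65 Myr.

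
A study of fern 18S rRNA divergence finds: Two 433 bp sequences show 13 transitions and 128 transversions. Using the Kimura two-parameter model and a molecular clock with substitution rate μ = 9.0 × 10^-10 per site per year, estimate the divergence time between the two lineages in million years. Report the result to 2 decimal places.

246.34

P = 13/433 ≈ 0.030023 and Q = 128/433 ≈ 0.295612.
Under the Kimura two-parameter model, d = −½ ln(1 − 2P − Q) − ¼ ln(1 − 2Q).
1 − 2P − Q = 0.644342, giving −½ ln(0.644342) = 0.219763.
1 − 2Q = 0.408776, giving −¼ ln(0.408776) = 0.223647.
d = 0.219763 + 0.223647 = 0.443410.
Under a molecular clock d = 2μt, so t = d/(2μ) = 0.443410 / (2 × 9.0 × 10^-10) = 246.34 million years.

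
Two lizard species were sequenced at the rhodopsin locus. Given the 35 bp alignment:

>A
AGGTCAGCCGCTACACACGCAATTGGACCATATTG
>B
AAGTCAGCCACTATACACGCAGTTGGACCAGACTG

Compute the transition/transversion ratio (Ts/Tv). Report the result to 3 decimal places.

Transitions are A↔G and C↔T; transversions are all other mismatches.
Transitions: 5. Transversions: 1.
R = 5/1 = 5.000.

5.000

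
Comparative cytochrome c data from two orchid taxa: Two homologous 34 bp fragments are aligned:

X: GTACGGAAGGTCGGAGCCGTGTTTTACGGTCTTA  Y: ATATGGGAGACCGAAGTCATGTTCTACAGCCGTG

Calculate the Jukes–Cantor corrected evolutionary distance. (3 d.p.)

The sequences differ at 13 of 34 sites, so p = 13/34 ≈ 0.382353.
d = −(3/4) ln(1 − 4p/3) = −0.75 ln(1 − 0.509804) = −0.75 ln(0.490196)
  = −0.75 × (-0.712950) = 0.534713 substitutions/site.

0.535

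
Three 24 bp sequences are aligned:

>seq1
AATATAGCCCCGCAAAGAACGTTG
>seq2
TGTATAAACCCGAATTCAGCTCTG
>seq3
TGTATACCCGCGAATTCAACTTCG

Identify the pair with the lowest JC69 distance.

seq2 and seq3

seq1–seq2: 11/24 differ, p = 0.458, d = 0.708.
seq1–seq3: 10/24 differ, p = 0.417, d = 0.608.
seq2–seq3: 6/24 differ, p = 0.250, d = 0.304.
The smallest distance is between seq2 and seq3.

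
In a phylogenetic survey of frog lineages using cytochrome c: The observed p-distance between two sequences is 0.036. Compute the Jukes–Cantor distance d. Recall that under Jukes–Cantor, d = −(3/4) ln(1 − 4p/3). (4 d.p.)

0.0369

d = −(3/4) ln(1 − 4p/3) = −0.75 ln(1 − 0.048) = −0.75 ln(0.952)
  = −0.75 × (-0.049190) = 0.036893 substitutions/site.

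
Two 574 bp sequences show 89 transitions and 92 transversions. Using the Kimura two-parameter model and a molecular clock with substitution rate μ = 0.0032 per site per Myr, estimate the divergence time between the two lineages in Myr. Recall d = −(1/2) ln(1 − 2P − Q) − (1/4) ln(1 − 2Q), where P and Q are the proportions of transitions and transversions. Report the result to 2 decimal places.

64.75

P = 89/574 ≈ 0.155052 and Q = 92/574 ≈ 0.160279.
Under the Kimura two-parameter model, d = −½ ln(1 − 2P − Q) − ¼ ln(1 − 2Q).
1 − 2P − Q = 0.529617, giving −½ ln(0.529617) = 0.317801.
1 − 2Q = 0.679442, giving −¼ ln(0.679442) = 0.096621.
d = 0.317801 + 0.096621 = 0.414422.
Under a molecular clock d = 2μt, so t = d/(2μ) = 0.414422 / (2 × 0.0032) = 64.75 Myr.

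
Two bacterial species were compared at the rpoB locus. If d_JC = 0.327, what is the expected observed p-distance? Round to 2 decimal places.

0.27

p = (3/4)(1 − e^(−4d/3)) = 0.75 × (1 − e^(-0.436)) = 0.75 × (1 − 0.646618) = 0.265037.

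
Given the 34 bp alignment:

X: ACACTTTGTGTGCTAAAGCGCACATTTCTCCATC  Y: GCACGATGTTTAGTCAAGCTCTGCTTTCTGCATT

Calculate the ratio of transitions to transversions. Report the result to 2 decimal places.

Transitions are A↔G and C↔T; transversions are all other mismatches.
Transitions: 3. Transversions: 10.
R = 3/10 = 0.30.

0.30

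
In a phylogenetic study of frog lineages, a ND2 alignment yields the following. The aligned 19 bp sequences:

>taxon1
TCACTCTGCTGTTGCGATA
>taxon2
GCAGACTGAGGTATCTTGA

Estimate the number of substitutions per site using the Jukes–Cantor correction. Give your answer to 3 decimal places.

The sequences differ at 10 of 19 sites (1, 4, 5, 9, 10, 13, 14, 16, 17, 18), so p = 10/19 ≈ 0.526316.
d = −(3/4) ln(1 − 4p/3) = −0.75 ln(1 − 0.701755) = −0.75 ln(0.298245)
  = −0.75 × (-1.209840) = 0.907380 substitutions/site.

0.907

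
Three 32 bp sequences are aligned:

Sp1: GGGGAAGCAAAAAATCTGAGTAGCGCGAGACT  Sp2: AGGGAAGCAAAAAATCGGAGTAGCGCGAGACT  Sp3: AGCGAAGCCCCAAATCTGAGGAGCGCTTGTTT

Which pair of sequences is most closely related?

Sp1 and Sp2

Sp1–Sp2: 2/32 differ, p = 0.063, d = 0.065.
Sp1–Sp3: 10/32 differ, p = 0.313, d = 0.404.
Sp2–Sp3: 10/32 differ, p = 0.313, d = 0.404.
The smallest distance is between Sp1 and Sp2.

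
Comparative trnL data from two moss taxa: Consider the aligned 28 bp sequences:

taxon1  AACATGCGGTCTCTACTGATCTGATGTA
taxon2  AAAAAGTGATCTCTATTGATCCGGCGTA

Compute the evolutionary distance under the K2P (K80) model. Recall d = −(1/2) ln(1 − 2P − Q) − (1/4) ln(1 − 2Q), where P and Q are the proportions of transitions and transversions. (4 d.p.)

0.3851

Of 28 sites, 6 differences are transitions and 2 are transversions, so P = 6/28 ≈ 0.214286 and Q = 2/28 ≈ 0.071429.
Under the Kimura two-parameter model, d = −½ ln(1 − 2P − Q) − ¼ ln(1 − 2Q).
1 − 2P − Q = 0.499999, giving −½ ln(0.499999) = 0.346575.
1 − 2Q = 0.857142, giving −¼ ln(0.857142) = 0.038538.
d = 0.346575 + 0.038538 = 0.385113.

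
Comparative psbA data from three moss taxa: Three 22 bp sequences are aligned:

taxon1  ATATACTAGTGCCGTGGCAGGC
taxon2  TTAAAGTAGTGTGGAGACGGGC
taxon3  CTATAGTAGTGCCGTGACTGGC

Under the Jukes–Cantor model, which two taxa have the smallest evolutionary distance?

taxon1–taxon2: 8/22 differ, p = 0.364, d = 0.497.
taxon1–taxon3: 4/22 differ, p = 0.182, d = 0.208.
taxon2–taxon3: 6/22 differ, p = 0.273, d = 0.339.
The smallest distance is between taxon1 and taxon3.

taxon1 and taxon3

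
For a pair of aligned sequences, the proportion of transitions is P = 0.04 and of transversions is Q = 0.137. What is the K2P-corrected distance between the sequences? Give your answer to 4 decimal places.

0.2024

Under the Kimura two-parameter model, d = −½ ln(1 − 2P − Q) − ¼ ln(1 − 2Q).
1 − 2P − Q = 0.783, giving −½ ln(0.783) = 0.122311.
1 − 2Q = 0.726, giving −¼ ln(0.726) = 0.080051.
d = 0.122311 + 0.080051 = 0.202362.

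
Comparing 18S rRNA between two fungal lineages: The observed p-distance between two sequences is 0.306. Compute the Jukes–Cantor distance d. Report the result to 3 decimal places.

d = −(3/4) ln(1 − 4p/3) = −0.75 ln(1 − 0.408) = −0.75 ln(0.592)
  = −0.75 × (-0.524249) = 0.393187 substitutions/site.

0.393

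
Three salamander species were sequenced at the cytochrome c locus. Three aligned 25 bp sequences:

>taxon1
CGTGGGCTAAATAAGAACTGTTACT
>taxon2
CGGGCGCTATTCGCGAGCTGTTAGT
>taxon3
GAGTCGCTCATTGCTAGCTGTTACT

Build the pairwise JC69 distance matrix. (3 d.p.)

taxon1–taxon2: 9/25 sites differ → p = 0.36, d = −0.75 ln(1 − 0.48) = 0.490445 ≈ 0.490.
taxon1–taxon3: 11/25 sites differ → p = 0.44, d = −0.75 ln(1 − 0.586667) = 0.662626 ≈ 0.663.
taxon2–taxon3: 8/25 sites differ → p = 0.32, d = −0.75 ln(1 − 0.426667) = 0.417216 ≈ 0.417.

d(taxon1,taxon2) = 0.490, d(taxon1,taxon3) = 0.663, d(taxon2,taxon3) = 0.417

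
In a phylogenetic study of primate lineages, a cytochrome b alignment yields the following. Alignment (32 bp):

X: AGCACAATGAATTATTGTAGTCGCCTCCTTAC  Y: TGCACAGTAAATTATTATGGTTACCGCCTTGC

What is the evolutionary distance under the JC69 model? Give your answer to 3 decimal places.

The sequences differ at 9 of 32 sites (1, 7, 9, 17, 19, 22, 23, 26, 31), so p = 9/32 = 0.28125.
d = −(3/4) ln(1 − 4p/3) = −0.75 ln(1 − 0.375) = −0.75 ln(0.625)
  = −0.75 × (-0.470004) = 0.352503 substitutions/site.

0.353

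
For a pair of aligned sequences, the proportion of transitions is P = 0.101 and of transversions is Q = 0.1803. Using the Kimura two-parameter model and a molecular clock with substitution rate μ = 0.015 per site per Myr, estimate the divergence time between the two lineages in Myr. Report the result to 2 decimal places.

Under the Kimura two-parameter model, d = −½ ln(1 − 2P − Q) − ¼ ln(1 − 2Q).
1 − 2P − Q = 0.6177, giving −½ ln(0.6177) = 0.240876.
1 − 2Q = 0.6394, giving −¼ ln(0.6394) = 0.111806.
d = 0.240876 + 0.111806 = 0.352682.
Under a molecular clock d = 2μt, so t = d/(2μ) = 0.352682 / (2 × 0.015) = 11.76 Myr.

11.76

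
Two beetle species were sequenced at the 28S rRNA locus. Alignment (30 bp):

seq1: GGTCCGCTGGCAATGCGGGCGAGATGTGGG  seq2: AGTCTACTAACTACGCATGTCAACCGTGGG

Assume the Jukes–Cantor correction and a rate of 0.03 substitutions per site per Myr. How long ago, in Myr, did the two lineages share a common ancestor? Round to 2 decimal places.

The sequences differ at 14 of 30 sites, so p = 14/30 ≈ 0.466667.
d = −(3/4) ln(1 − 4p/3) = −0.75 ln(1 − 0.622223) = −0.75 ln(0.377777)
  = −0.75 × (-0.973451) = 0.730088 substitutions/site.
Under a molecular clock d = 2μt, so t = d/(2μ) = 0.730088 / (2 × 0.03) = 12.17 Myr.

12.17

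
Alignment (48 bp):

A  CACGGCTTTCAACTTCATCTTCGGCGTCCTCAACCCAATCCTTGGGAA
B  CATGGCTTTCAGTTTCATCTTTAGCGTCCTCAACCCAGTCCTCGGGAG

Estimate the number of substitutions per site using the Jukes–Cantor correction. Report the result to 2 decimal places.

0.19

The sequences differ at 8 of 48 sites (3, 12, 13, 22, 23, 38, 43, 48), so p = 8/48 ≈ 0.166667.
d = −(3/4) ln(1 − 4p/3) = −0.75 ln(1 − 0.222223) = −0.75 ln(0.777777)
  = −0.75 × (-0.251315) = 0.188486 substitutions/site.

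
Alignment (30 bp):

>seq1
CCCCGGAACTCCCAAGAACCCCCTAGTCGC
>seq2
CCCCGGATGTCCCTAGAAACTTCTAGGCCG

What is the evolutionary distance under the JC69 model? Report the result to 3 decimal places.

0.383

The sequences differ at 9 of 30 sites (8, 9, 14, 19, 21, 22, 27, 29, 30), so p = 9/30 = 0.3.
d = −(3/4) ln(1 − 4p/3) = −0.75 ln(1 − 0.4) = −0.75 ln(0.6)
  = −0.75 × (-0.510826) = 0.383120 substitutions/site.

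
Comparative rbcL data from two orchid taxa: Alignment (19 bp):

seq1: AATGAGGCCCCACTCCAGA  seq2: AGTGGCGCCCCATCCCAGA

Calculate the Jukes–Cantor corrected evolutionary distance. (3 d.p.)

The sequences differ at 5 of 19 sites (2, 5, 6, 13, 14), so p = 5/19 ≈ 0.263158.
d = −(3/4) ln(1 − 4p/3) = −0.75 ln(1 − 0.350877) = −0.75 ln(0.649123)
  = −0.75 × (-0.432133) = 0.324100 substitutions/site.

0.324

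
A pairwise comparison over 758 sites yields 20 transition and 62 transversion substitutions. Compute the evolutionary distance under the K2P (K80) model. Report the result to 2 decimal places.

0.12

P = 20/758 ≈ 0.026385 and Q = 62/758 ≈ 0.081794.
Under the Kimura two-parameter model, d = −½ ln(1 − 2P − Q) − ¼ ln(1 − 2Q).
1 − 2P − Q = 0.865436, giving −½ ln(0.865436) = 0.072261.
1 − 2Q = 0.836412, giving −¼ ln(0.836412) = 0.044658.
d = 0.072261 + 0.044658 = 0.116919.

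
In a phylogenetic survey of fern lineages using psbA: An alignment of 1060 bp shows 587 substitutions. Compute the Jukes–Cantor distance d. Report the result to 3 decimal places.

p = 587/1060 ≈ 0.553774.
d = −(3/4) ln(1 − 4p/3) = −0.75 ln(1 − 0.738365) = −0.75 ln(0.261635)
  = −0.75 × (-1.340805) = 1.005604 substitutions/site.

1.006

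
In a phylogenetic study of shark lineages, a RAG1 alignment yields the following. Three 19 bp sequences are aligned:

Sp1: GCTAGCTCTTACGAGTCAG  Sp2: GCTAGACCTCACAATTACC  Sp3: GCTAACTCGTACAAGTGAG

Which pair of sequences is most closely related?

Sp1–Sp2: 8/19 differ, p = 0.421, d = 0.618.
Sp1–Sp3: 4/19 differ, p = 0.211, d = 0.247.
Sp2–Sp3: 9/19 differ, p = 0.474, d = 0.749.
The smallest distance is between Sp1 and Sp3.

Sp1 and Sp3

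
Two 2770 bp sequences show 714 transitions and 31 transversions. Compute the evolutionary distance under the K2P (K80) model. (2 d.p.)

P = 714/2770 ≈ 0.257762 and Q = 31/2770 ≈ 0.011191.
Under the Kimura two-parameter model, d = −½ ln(1 − 2P − Q) − ¼ ln(1 − 2Q).
1 − 2P − Q = 0.473285, giving −½ ln(0.473285) = 0.374029.
1 − 2Q = 0.977618, giving −¼ ln(0.977618) = 0.005659.
d = 0.374029 + 0.005659 = 0.379688.

0.38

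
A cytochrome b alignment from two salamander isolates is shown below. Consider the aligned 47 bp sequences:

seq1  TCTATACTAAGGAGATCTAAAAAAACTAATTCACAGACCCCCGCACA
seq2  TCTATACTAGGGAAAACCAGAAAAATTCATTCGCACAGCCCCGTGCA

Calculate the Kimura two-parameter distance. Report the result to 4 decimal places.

0.3238

Of 47 sites, 8 differences are transitions and 4 are transversions, so P = 8/47 ≈ 0.170213 and Q = 4/47 ≈ 0.085106.
Under the Kimura two-parameter model, d = −½ ln(1 − 2P − Q) − ¼ ln(1 − 2Q).
1 − 2P − Q = 0.574468, giving −½ ln(0.574468) = 0.277155.
1 − 2Q = 0.829788, giving −¼ ln(0.829788) = 0.046646.
d = 0.277155 + 0.046646 = 0.323801.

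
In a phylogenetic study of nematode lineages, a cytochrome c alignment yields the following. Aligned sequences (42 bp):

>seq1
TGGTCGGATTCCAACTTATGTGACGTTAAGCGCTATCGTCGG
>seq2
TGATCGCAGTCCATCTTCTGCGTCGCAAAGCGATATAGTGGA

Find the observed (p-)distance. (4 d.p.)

The sequences differ at 13 of 42 positions.
p = 13/42 = 0.309523… ≈ 0.3095 (to 4 d.p.).

0.3095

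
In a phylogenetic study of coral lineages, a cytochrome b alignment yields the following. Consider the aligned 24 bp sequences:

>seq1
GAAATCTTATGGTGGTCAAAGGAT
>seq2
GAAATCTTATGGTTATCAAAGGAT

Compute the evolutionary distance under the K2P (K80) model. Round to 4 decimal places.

0.0885

Of 24 sites, 1 differences are transitions and 1 are transversions, so P = 1/24 ≈ 0.041667 and Q = 1/24 ≈ 0.041667.
Under the Kimura two-parameter model, d = −½ ln(1 − 2P − Q) − ¼ ln(1 − 2Q).
1 − 2P − Q = 0.874999, giving −½ ln(0.874999) = 0.066766.
1 − 2Q = 0.916666, giving −¼ ln(0.916666) = 0.021753.
d = 0.066766 + 0.021753 = 0.088519.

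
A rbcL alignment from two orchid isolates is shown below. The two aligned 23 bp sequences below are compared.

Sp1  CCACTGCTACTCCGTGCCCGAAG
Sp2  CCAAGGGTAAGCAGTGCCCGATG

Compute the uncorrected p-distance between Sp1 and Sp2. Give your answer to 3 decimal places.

0.304

The sequences differ at 7 of 23 positions (sites 4, 5, 7, 10, 11, 13, 22).
p = 7/23 = 0.304347… ≈ 0.304 (to 3 d.p.).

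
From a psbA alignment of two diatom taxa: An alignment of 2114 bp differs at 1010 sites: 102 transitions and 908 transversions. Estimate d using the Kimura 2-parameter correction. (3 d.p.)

P = 102/2114 ≈ 0.04825 and Q = 908/2114 ≈ 0.429518.
Under the Kimura two-parameter model, d = −½ ln(1 − 2P − Q) − ¼ ln(1 − 2Q).
1 − 2P − Q = 0.473982, giving −½ ln(0.473982) = 0.373293.
1 − 2Q = 0.140964, giving −¼ ln(0.140964) = 0.489813.
d = 0.373293 + 0.489813 = 0.863106.

0.863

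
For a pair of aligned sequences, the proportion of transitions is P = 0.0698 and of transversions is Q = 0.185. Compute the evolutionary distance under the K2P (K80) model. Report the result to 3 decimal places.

0.312

Under the Kimura two-parameter model, d = −½ ln(1 − 2P − Q) − ¼ ln(1 − 2Q).
1 − 2P − Q = 0.6754, giving −½ ln(0.6754) = 0.196225.
1 − 2Q = 0.63, giving −¼ ln(0.63) = 0.115509.
d = 0.196225 + 0.115509 = 0.311734.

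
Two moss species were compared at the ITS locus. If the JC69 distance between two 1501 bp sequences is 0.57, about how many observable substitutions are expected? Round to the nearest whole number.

599

Invert JC69: p = (3/4)(1 − e^(−4d/3)) = 0.75 × (1 − e^(-0.76)) = 0.75 × (1 − 0.467666) = 0.399251.
Expected differing sites = pL ≈ 0.399251 × 1501 = 599.275751 ≈ 599.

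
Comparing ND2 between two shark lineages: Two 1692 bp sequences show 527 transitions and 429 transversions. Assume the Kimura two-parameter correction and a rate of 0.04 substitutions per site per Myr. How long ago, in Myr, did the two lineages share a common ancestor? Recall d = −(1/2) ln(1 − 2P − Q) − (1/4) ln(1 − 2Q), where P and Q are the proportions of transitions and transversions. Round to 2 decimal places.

15.28

P = 527/1692 ≈ 0.311466 and Q = 429/1692 ≈ 0.253546.
Under the Kimura two-parameter model, d = −½ ln(1 − 2P − Q) − ¼ ln(1 − 2Q).
1 − 2P − Q = 0.123522, giving −½ ln(0.123522) = 1.045668.
1 − 2Q = 0.492908, giving −¼ ln(0.492908) = 0.176858.
d = 1.045668 + 0.176858 = 1.222526.
Under a molecular clock d = 2μt, so t = d/(2μ) = 1.222526 / (2 × 0.04) = 15.28 Myr.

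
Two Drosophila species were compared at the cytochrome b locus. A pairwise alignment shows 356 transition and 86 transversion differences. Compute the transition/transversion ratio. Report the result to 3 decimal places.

4.140

R = 356/86 = 4.139534… ≈ 4.140 (to 3 d.p.).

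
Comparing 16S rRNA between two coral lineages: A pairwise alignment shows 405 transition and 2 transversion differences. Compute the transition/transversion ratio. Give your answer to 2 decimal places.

R = 405/2 = 202.50.

202.50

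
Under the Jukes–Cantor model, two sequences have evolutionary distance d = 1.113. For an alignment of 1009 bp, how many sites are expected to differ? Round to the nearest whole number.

585

Invert JC69: p = (3/4)(1 − e^(−4d/3)) = 0.75 × (1 − e^(-1.484)) = 0.75 × (1 − 0.226729) = 0.579953.
Expected differing sites = pL ≈ 0.579953 × 1009 = 585.172577 ≈ 585.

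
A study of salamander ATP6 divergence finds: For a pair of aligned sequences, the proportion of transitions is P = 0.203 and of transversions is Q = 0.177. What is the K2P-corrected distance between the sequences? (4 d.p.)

0.5466

Under the Kimura two-parameter model, d = −½ ln(1 − 2P − Q) − ¼ ln(1 − 2Q).
1 − 2P − Q = 0.417, giving −½ ln(0.417) = 0.437335.
1 − 2Q = 0.646, giving −¼ ln(0.646) = 0.109239.
d = 0.437335 + 0.109239 = 0.546574.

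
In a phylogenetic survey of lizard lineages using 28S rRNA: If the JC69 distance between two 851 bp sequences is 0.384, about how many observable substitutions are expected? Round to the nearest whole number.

Invert JC69: p = (3/4)(1 − e^(−4d/3)) = 0.75 × (1 − e^(-0.512)) = 0.75 × (1 − 0.599296) = 0.300528.
Expected differing sites = pL ≈ 0.300528 × 851 = 255.749328 ≈ 256.

256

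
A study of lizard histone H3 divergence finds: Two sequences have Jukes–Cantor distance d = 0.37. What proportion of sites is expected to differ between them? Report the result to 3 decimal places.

0.292

p = (3/4)(1 − e^(−4d/3)) = 0.75 × (1 − e^(-0.493333)) = 0.75 × (1 − 0.610588) = 0.292059.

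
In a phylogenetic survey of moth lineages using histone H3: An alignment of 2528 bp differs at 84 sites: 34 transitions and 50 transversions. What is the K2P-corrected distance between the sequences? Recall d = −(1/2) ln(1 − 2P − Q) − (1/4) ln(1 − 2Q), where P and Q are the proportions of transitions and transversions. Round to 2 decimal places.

0.03

P = 34/2528 ≈ 0.013449 and Q = 50/2528 ≈ 0.019778.
Under the Kimura two-parameter model, d = −½ ln(1 − 2P − Q) − ¼ ln(1 − 2Q).
1 − 2P − Q = 0.953324, giving −½ ln(0.953324) = 0.023900.
1 − 2Q = 0.960444, giving −¼ ln(0.960444) = 0.010090.
d = 0.023900 + 0.010090 = 0.033990.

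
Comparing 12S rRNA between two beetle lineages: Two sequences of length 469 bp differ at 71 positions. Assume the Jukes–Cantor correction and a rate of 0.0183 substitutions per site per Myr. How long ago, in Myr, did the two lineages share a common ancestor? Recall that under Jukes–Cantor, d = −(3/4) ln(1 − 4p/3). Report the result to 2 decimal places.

4.62

p = 71/469 ≈ 0.151386.
d = −(3/4) ln(1 − 4p/3) = −0.75 ln(1 − 0.201848) = −0.75 ln(0.798152)
  = −0.75 × (-0.225456) = 0.169092 substitutions/site.
Under a molecular clock d = 2μt, so t = d/(2μ) = 0.169092 / (2 × 0.0183) = 4.62 Myr.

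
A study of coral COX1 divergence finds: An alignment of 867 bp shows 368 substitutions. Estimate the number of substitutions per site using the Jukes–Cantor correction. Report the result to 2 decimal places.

0.63

p = 368/867 ≈ 0.424452.
d = −(3/4) ln(1 − 4p/3) = −0.75 ln(1 − 0.565936) = −0.75 ln(0.434064)
  = −0.75 × (-0.834563) = 0.625922 substitutions/site.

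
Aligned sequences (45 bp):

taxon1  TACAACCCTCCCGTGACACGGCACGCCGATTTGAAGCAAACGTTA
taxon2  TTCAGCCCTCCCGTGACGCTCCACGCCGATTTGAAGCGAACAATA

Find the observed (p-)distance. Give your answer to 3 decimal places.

The sequences differ at 8 of 45 positions (sites 2, 5, 18, 20, 21, 38, 42, 43).
p = 8/45 = 0.177777… ≈ 0.178 (to 3 d.p.).

0.178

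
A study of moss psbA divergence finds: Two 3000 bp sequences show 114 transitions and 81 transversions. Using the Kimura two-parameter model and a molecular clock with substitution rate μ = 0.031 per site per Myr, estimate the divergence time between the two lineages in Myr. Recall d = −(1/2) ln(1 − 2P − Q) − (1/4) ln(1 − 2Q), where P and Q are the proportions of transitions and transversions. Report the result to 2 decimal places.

1.10

P = 114/3000 = 0.038 and Q = 81/3000 = 0.027.
Under the Kimura two-parameter model, d = −½ ln(1 − 2P − Q) − ¼ ln(1 − 2Q).
1 − 2P − Q = 0.897, giving −½ ln(0.897) = 0.054350.
1 − 2Q = 0.946, giving −¼ ln(0.946) = 0.013878.
d = 0.054350 + 0.013878 = 0.068228.
Under a molecular clock d = 2μt, so t = d/(2μ) = 0.068228 / (2 × 0.031) = 1.10 Myr.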